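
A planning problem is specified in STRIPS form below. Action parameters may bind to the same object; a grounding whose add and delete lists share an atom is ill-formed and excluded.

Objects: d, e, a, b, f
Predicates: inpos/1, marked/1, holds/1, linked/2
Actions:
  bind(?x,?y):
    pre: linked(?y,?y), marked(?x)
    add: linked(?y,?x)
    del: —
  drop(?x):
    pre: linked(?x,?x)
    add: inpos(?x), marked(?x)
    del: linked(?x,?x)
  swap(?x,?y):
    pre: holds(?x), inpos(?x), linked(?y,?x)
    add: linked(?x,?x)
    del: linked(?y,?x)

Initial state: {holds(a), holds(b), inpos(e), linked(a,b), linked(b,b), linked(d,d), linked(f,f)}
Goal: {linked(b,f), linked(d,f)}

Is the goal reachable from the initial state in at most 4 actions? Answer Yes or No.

1. drop(f)  →  {holds(a), holds(b), inpos(e), inpos(f), linked(a,b), linked(b,b), linked(d,d), marked(f)}
2. bind(f,d)  →  {holds(a), holds(b), inpos(e), inpos(f), linked(a,b), linked(b,b), linked(d,d), linked(d,f), marked(f)}
3. bind(f,b)  →  {holds(a), holds(b), inpos(e), inpos(f), linked(a,b), linked(b,b), linked(b,f), linked(d,d), linked(d,f), marked(f)}
optimal plan length = 3; 3 ≤ 4

Yes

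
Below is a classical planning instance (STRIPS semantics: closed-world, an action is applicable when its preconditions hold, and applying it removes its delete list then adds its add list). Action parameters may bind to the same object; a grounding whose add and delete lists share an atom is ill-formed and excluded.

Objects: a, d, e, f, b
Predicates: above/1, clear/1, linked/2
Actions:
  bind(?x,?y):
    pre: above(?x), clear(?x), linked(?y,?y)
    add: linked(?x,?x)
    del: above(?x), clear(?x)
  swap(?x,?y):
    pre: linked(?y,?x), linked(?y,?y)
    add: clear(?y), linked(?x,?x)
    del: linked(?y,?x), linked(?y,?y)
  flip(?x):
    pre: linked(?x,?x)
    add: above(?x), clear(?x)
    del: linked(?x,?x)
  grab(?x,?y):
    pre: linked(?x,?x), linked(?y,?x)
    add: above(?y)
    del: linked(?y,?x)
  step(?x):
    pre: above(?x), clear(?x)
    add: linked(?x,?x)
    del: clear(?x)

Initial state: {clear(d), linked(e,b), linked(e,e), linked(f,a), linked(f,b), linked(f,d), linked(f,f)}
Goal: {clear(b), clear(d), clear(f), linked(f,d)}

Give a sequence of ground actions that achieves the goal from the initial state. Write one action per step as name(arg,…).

1. swap(b,f)  →  {clear(d), clear(f), linked(b,b), linked(e,b), linked(e,e), linked(f,a), linked(f,d)}
2. flip(b)  →  {above(b), clear(b), clear(d), clear(f), linked(e,b), linked(e,e), linked(f,a), linked(f,d)}

swap(b,f); flip(b)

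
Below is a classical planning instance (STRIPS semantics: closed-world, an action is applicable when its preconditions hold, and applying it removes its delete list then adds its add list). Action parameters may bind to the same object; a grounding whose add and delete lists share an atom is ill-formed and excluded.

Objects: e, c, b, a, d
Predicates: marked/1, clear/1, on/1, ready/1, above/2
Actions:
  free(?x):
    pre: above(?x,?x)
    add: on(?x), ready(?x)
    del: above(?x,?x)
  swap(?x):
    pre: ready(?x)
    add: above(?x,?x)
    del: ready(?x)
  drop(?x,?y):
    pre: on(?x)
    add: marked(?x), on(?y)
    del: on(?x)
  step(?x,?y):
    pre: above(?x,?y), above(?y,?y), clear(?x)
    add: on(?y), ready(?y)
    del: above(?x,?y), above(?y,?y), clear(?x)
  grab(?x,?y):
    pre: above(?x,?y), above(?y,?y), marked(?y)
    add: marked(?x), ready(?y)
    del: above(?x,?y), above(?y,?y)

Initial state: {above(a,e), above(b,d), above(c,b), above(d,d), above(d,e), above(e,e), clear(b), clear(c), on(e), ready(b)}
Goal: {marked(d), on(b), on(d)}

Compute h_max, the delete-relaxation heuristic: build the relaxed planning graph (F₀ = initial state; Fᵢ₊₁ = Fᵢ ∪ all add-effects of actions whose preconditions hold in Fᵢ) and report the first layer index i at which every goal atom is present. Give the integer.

2

F0 = init (10 atoms)
F1 = F0 ∪ {above(b,b), marked(e), on(a), on(b), on(c), on(d), ready(d), ready(e)}  (18 atoms)
F2 = F1 ∪ {marked(a), marked(b), marked(c), marked(d)}  (22 atoms)
goal ⊆ F2  ⇒  h_max = 2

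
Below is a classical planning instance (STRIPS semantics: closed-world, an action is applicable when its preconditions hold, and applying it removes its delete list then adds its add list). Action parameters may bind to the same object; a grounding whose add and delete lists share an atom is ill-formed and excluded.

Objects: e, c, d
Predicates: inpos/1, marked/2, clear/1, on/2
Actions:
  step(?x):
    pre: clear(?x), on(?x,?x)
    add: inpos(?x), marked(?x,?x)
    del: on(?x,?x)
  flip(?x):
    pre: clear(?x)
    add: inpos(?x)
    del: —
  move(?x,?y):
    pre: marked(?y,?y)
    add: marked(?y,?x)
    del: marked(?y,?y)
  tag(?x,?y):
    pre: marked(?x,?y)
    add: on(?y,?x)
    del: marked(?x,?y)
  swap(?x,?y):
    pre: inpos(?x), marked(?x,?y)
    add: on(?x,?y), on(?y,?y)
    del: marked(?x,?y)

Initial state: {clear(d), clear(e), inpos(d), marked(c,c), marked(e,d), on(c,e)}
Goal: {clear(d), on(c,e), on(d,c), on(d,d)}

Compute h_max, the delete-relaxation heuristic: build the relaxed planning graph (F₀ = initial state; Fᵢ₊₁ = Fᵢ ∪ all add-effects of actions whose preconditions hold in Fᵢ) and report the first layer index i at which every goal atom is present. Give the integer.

2

F0 = init (6 atoms)
F1 = F0 ∪ {inpos(e), marked(c,d), marked(c,e), on(c,c), on(d,e)}  (11 atoms)
F2 = F1 ∪ {on(d,c), on(d,d), on(e,c), on(e,d)}  (15 atoms)
goal ⊆ F2  ⇒  h_max = 2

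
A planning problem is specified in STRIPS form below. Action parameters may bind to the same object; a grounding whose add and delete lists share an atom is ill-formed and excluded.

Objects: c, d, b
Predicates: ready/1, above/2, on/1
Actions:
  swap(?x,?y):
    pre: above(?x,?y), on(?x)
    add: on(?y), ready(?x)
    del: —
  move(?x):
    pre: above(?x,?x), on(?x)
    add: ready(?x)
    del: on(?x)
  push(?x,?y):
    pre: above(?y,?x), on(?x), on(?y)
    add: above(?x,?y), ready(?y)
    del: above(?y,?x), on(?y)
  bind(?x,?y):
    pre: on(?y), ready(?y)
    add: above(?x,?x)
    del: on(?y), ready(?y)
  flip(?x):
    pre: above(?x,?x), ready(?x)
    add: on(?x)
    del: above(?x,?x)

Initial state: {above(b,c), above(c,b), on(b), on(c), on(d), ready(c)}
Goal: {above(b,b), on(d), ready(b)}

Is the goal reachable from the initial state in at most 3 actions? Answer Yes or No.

Yes

1. swap(b,c)  →  {above(b,c), above(c,b), on(b), on(c), on(d), ready(b), ready(c)}
2. bind(b,c)  →  {above(b,b), above(b,c), above(c,b), on(b), on(d), ready(b)}
optimal plan length = 2; 2 ≤ 3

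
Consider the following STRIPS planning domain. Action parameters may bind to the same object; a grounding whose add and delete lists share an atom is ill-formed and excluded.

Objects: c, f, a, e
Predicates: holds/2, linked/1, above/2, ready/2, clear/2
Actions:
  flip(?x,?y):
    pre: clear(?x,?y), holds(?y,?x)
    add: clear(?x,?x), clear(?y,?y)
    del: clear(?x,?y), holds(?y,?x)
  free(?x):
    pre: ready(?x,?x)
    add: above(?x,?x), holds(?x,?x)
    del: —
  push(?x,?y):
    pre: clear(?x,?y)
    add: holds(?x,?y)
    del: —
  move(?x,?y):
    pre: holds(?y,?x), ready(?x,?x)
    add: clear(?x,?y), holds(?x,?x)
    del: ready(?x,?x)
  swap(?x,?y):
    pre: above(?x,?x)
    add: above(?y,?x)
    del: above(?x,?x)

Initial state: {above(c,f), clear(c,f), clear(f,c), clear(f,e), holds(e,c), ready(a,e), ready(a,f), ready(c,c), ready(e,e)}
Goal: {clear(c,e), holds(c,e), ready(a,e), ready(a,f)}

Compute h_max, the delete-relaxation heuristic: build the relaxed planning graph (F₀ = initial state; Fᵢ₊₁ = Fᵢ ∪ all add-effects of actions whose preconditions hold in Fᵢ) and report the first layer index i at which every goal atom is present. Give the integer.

2

F0 = init (9 atoms)
F1 = F0 ∪ {above(c,c), above(e,e), clear(c,e), holds(c,c), holds(c,f), holds(e,e), holds(f,c), holds(f,e)}  (17 atoms)
F2 = F1 ∪ {above(a,c), above(a,e), above(c,e), above(e,c), above(f,c), above(f,e), clear(c,c), clear(e,e), clear(e,f), clear(f,f), holds(c,e)}  (28 atoms)
goal ⊆ F2  ⇒  h_max = 2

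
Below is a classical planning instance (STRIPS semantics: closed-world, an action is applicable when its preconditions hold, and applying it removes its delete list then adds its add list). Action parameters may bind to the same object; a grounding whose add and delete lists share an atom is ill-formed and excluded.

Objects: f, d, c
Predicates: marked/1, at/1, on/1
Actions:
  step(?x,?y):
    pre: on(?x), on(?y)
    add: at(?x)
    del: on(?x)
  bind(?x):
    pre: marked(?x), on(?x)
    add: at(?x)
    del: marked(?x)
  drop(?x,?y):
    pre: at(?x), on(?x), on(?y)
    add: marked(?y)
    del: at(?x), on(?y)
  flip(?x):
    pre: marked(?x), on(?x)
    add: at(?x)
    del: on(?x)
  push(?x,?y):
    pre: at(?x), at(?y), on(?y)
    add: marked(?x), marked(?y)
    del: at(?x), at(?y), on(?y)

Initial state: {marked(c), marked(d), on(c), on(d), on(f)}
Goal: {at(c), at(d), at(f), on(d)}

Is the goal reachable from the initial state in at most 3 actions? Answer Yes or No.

Yes

1. step(f,f)  →  {at(f), marked(c), marked(d), on(c), on(d)}
2. step(c,d)  →  {at(c), at(f), marked(c), marked(d), on(d)}
3. bind(d)  →  {at(c), at(d), at(f), marked(c), on(d)}
optimal plan length = 3; 3 ≤ 3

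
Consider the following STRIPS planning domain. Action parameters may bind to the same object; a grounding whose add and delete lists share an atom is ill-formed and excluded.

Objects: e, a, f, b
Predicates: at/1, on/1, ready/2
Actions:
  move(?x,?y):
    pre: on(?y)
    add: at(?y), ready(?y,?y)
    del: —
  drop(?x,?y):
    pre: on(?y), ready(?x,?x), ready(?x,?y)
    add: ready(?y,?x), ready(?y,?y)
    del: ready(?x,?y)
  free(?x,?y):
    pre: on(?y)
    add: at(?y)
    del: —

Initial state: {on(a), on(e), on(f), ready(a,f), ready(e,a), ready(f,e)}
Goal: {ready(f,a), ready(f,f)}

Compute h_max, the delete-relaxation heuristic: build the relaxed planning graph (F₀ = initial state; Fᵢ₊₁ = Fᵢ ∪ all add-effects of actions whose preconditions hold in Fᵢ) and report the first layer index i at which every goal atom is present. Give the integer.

2

F0 = init (6 atoms)
F1 = F0 ∪ {at(a), at(e), at(f), ready(a,a), ready(e,e), ready(f,f)}  (12 atoms)
F2 = F1 ∪ {ready(a,e), ready(e,f), ready(f,a)}  (15 atoms)
goal ⊆ F2  ⇒  h_max = 2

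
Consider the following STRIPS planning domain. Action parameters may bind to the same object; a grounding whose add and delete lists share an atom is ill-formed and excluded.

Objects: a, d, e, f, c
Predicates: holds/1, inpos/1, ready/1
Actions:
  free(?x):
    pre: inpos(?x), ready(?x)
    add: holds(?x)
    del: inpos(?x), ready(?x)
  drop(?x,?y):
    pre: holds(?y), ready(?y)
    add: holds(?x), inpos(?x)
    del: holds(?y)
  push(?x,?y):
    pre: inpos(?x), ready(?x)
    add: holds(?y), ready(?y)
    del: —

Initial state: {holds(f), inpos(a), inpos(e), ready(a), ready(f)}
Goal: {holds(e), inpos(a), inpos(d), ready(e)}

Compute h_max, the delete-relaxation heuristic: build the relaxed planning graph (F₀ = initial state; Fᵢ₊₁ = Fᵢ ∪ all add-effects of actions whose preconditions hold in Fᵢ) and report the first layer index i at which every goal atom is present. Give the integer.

F0 = init (5 atoms)
F1 = F0 ∪ {holds(a), holds(c), holds(d), holds(e), inpos(c), inpos(d), ready(c), ready(d), ready(e)}  (14 atoms)
goal ⊆ F1  ⇒  h_max = 1

1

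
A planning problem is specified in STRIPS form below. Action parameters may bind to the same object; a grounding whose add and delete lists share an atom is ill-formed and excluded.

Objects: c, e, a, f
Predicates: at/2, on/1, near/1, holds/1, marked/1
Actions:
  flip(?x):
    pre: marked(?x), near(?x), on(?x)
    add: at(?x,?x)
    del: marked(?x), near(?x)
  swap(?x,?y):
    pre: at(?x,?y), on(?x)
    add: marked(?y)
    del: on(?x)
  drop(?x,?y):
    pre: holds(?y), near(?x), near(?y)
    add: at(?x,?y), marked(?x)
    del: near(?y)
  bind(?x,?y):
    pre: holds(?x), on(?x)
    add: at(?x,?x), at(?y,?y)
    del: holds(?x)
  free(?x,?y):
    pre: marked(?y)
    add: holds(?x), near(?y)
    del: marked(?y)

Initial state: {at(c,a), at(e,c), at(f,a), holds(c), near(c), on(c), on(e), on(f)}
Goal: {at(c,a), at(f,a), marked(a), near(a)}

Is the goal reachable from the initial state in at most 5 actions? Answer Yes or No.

Yes

1. swap(c,a)  →  {at(c,a), at(e,c), at(f,a), holds(c), marked(a), near(c), on(e), on(f)}
2. free(c,a)  →  {at(c,a), at(e,c), at(f,a), holds(c), near(a), near(c), on(e), on(f)}
3. swap(f,a)  →  {at(c,a), at(e,c), at(f,a), holds(c), marked(a), near(a), near(c), on(e)}
optimal plan length = 3; 3 ≤ 5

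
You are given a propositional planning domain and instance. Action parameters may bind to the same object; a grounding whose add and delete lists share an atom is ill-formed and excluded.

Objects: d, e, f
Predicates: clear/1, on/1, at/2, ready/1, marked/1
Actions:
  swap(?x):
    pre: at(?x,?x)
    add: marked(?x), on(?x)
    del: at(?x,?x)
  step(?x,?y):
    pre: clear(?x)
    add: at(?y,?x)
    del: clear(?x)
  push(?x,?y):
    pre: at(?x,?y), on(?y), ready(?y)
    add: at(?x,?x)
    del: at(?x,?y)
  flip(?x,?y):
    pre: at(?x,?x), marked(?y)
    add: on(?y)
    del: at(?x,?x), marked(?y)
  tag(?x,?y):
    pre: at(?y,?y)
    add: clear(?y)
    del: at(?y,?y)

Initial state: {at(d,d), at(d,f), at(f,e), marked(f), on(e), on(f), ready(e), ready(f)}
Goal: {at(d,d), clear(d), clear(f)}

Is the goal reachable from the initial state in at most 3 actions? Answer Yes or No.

1. push(f,e)  →  {at(d,d), at(d,f), at(f,f), marked(f), on(e), on(f), ready(e), ready(f)}
2. tag(d,d)  →  {at(d,f), at(f,f), clear(d), marked(f), on(e), on(f), ready(e), ready(f)}
3. push(d,f)  →  {at(d,d), at(f,f), clear(d), marked(f), on(e), on(f), ready(e), ready(f)}
4. tag(d,f)  →  {at(d,d), clear(d), clear(f), marked(f), on(e), on(f), ready(e), ready(f)}
optimal plan length = 4; 4 > 3

No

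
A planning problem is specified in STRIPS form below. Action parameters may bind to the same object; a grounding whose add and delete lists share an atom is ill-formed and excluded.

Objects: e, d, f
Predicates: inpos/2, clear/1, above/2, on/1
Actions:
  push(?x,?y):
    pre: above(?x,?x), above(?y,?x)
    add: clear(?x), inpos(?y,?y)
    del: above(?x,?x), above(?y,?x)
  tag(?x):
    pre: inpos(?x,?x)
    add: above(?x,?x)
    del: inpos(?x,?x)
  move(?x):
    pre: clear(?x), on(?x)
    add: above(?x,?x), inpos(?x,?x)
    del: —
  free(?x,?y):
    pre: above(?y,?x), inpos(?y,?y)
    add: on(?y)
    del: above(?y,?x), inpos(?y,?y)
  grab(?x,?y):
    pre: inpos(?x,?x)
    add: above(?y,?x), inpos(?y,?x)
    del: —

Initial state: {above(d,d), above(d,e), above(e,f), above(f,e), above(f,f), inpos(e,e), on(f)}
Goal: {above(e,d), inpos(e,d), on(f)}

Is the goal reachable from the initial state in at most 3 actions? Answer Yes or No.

1. push(d,d)  →  {above(d,e), above(e,f), above(f,e), above(f,f), clear(d), inpos(d,d), inpos(e,e), on(f)}
2. grab(d,e)  →  {above(d,e), above(e,d), above(e,f), above(f,e), above(f,f), clear(d), inpos(d,d), inpos(e,d), inpos(e,e), on(f)}
optimal plan length = 2; 2 ≤ 3

Yes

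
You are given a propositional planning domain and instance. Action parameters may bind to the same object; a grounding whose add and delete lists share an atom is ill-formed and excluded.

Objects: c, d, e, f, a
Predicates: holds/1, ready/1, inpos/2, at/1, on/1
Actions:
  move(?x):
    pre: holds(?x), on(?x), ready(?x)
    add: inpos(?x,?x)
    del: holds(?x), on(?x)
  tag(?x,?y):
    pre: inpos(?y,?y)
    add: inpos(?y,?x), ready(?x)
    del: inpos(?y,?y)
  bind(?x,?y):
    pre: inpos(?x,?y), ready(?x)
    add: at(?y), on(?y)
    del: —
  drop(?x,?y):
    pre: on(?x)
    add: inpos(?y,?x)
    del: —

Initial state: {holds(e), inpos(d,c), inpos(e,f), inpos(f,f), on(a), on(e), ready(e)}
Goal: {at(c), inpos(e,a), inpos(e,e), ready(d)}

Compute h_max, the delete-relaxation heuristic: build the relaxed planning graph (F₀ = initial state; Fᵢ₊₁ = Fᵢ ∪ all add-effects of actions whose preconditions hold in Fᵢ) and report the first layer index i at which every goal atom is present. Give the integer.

2

F0 = init (7 atoms)
F1 = F0 ∪ {at(f), inpos(a,a), inpos(a,e), inpos(c,a), inpos(c,e), inpos(d,a), inpos(d,e), inpos(e,a), inpos(e,e), inpos(f,a), inpos(f,c), inpos(f,d), inpos(f,e), on(f), ready(a), ready(c), ready(d)}  (24 atoms)
F2 = F1 ∪ {at(a), at(c), at(e), inpos(a,c), inpos(a,d), inpos(a,f), inpos(c,f), inpos(d,f), inpos(e,c), inpos(e,d), on(c), ready(f)}  (36 atoms)
goal ⊆ F2  ⇒  h_max = 2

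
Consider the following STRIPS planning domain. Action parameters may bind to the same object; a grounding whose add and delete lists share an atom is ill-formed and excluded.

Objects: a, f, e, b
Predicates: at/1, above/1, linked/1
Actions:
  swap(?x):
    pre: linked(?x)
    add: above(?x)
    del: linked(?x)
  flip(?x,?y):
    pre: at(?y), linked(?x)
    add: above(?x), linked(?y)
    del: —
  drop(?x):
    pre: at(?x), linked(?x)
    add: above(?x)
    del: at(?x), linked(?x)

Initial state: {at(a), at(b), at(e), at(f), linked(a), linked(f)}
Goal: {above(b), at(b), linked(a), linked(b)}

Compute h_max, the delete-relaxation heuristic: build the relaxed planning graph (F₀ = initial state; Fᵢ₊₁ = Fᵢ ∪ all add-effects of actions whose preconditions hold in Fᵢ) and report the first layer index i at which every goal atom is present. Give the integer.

F0 = init (6 atoms)
F1 = F0 ∪ {above(a), above(f), linked(b), linked(e)}  (10 atoms)
F2 = F1 ∪ {above(b), above(e)}  (12 atoms)
goal ⊆ F2  ⇒  h_max = 2

2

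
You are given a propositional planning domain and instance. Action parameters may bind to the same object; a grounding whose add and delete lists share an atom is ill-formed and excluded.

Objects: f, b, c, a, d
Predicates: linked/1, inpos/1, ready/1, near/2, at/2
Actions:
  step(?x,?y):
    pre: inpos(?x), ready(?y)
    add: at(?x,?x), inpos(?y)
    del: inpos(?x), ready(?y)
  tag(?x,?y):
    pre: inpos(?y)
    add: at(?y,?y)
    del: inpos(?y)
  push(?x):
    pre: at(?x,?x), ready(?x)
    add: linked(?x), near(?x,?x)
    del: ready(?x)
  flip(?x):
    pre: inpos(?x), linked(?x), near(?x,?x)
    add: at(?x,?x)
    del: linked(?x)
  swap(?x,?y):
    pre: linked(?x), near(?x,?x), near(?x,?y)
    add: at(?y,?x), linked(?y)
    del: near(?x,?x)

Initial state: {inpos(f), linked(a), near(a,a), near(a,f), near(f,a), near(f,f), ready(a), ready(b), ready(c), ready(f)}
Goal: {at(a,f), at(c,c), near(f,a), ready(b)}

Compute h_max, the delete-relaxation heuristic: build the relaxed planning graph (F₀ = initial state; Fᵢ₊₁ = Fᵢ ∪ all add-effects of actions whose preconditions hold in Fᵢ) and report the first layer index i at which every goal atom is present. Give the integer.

F0 = init (10 atoms)
F1 = F0 ∪ {at(a,a), at(f,a), at(f,f), inpos(a), inpos(b), inpos(c), linked(f)}  (17 atoms)
F2 = F1 ∪ {at(a,f), at(b,b), at(c,c)}  (20 atoms)
goal ⊆ F2  ⇒  h_max = 2

2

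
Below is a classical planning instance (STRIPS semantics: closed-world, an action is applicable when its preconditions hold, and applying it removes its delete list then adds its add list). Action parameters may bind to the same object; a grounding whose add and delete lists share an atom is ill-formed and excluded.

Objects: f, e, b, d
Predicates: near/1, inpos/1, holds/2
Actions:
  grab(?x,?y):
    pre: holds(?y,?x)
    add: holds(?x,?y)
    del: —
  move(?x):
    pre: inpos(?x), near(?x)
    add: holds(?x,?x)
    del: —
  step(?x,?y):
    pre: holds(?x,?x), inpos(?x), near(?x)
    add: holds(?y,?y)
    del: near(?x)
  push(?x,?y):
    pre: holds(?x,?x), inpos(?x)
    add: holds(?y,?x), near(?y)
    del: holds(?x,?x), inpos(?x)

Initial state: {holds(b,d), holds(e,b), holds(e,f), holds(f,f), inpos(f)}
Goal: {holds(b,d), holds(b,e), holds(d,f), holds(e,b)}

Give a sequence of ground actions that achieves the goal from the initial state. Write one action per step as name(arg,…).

1. grab(b,e)  →  {holds(b,d), holds(b,e), holds(e,b), holds(e,f), holds(f,f), inpos(f)}
2. push(f,d)  →  {holds(b,d), holds(b,e), holds(d,f), holds(e,b), holds(e,f), near(d)}

grab(b,e); push(f,d)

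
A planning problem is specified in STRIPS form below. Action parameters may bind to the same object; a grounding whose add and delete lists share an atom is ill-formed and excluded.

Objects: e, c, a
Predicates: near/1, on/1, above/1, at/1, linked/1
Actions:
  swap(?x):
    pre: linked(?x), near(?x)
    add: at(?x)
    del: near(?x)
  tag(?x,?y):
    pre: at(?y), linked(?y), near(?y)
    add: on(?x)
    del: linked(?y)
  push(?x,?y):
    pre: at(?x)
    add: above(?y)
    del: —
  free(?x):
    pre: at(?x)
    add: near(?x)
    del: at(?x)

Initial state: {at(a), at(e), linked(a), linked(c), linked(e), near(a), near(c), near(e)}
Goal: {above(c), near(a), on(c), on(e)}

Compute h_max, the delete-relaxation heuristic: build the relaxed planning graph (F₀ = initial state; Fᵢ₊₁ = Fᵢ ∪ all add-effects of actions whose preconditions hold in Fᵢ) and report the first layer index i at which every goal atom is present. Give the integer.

1

F0 = init (8 atoms)
F1 = F0 ∪ {above(a), above(c), above(e), at(c), on(a), on(c), on(e)}  (15 atoms)
goal ⊆ F1  ⇒  h_max = 1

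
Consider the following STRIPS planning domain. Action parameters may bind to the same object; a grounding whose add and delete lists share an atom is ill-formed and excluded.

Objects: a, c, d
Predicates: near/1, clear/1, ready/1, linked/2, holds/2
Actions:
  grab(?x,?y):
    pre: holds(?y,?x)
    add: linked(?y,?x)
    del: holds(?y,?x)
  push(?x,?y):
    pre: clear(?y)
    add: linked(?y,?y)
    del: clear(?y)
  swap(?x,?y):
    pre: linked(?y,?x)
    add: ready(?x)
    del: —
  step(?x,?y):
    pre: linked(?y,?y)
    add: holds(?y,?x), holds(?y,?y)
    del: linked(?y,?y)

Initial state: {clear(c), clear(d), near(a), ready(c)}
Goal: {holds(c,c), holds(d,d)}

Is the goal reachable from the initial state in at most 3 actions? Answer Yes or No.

1. push(a,c)  →  {clear(d), linked(c,c), near(a), ready(c)}
2. push(a,d)  →  {linked(c,c), linked(d,d), near(a), ready(c)}
3. step(a,c)  →  {holds(c,a), holds(c,c), linked(d,d), near(a), ready(c)}
4. step(a,d)  →  {holds(c,a), holds(c,c), holds(d,a), holds(d,d), near(a), ready(c)}
optimal plan length = 4; 4 > 3

No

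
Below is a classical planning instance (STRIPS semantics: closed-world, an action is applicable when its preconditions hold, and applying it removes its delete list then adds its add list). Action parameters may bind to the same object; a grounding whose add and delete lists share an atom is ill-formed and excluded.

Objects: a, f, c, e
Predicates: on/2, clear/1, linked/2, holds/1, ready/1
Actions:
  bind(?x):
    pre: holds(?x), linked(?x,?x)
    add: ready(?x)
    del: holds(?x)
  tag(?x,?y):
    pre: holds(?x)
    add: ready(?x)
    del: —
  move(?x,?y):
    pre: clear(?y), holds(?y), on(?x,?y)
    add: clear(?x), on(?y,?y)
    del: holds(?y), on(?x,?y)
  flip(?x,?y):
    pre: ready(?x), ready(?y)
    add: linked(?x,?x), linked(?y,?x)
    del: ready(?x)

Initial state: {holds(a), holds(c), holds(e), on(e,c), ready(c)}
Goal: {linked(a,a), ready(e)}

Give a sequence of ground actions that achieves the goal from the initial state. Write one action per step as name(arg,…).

tag(a,a); tag(e,a); flip(a,a)

1. tag(a,a)  →  {holds(a), holds(c), holds(e), on(e,c), ready(a), ready(c)}
2. tag(e,a)  →  {holds(a), holds(c), holds(e), on(e,c), ready(a), ready(c), ready(e)}
3. flip(a,a)  →  {holds(a), holds(c), holds(e), linked(a,a), on(e,c), ready(c), ready(e)}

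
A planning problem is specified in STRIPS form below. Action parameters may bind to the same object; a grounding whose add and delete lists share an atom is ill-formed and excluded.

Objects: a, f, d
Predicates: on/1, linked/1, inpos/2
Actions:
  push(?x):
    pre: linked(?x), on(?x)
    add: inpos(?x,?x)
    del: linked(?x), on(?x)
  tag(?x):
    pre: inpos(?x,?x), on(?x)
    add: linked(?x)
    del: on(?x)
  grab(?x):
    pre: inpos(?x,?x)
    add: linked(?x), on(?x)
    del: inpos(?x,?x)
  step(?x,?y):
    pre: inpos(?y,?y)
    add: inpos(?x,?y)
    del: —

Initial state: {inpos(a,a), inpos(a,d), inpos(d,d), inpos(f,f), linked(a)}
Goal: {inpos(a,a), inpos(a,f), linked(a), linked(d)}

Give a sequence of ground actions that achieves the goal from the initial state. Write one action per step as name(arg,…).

1. grab(d)  →  {inpos(a,a), inpos(a,d), inpos(f,f), linked(a), linked(d), on(d)}
2. step(a,f)  →  {inpos(a,a), inpos(a,d), inpos(a,f), inpos(f,f), linked(a), linked(d), on(d)}

grab(d); step(a,f)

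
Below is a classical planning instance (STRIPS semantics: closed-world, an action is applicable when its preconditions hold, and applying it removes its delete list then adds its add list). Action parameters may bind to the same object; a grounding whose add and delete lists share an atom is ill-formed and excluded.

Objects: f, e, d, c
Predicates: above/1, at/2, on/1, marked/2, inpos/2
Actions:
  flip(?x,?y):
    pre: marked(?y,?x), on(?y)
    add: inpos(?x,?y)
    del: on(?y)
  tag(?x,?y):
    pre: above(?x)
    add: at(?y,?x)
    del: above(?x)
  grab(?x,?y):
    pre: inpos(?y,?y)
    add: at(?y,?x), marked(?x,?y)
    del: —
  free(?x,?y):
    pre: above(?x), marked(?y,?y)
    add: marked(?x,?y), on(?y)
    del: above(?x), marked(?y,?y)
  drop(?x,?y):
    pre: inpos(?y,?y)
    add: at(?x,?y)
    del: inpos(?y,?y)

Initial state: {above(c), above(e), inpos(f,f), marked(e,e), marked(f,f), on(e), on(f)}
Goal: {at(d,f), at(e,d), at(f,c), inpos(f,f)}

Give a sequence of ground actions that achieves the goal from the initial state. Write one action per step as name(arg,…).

1. flip(e,e)  →  {above(c), above(e), inpos(e,e), inpos(f,f), marked(e,e), marked(f,f), on(f)}
2. tag(c,f)  →  {above(e), at(f,c), inpos(e,e), inpos(f,f), marked(e,e), marked(f,f), on(f)}
3. grab(d,e)  →  {above(e), at(e,d), at(f,c), inpos(e,e), inpos(f,f), marked(d,e), marked(e,e), marked(f,f), on(f)}
4. drop(d,f)  →  {above(e), at(d,f), at(e,d), at(f,c), inpos(e,e), marked(d,e), marked(e,e), marked(f,f), on(f)}
5. flip(f,f)  →  {above(e), at(d,f), at(e,d), at(f,c), inpos(e,e), inpos(f,f), marked(d,e), marked(e,e), marked(f,f)}

flip(e,e); tag(c,f); grab(d,e); drop(d,f); flip(f,f)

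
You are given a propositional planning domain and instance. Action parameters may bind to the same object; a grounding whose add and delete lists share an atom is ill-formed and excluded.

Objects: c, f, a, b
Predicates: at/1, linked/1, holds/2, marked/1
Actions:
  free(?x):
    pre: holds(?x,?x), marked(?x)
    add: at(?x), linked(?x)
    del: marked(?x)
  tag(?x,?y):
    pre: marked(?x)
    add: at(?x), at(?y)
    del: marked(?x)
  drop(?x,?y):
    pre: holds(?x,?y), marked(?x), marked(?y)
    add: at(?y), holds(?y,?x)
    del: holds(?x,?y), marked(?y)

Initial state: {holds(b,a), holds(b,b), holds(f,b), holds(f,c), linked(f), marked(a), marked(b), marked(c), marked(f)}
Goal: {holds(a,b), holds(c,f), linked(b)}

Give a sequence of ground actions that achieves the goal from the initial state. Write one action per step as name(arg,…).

drop(f,c); drop(b,a); free(b)

1. drop(f,c)  →  {at(c), holds(b,a), holds(b,b), holds(c,f), holds(f,b), linked(f), marked(a), marked(b), marked(f)}
2. drop(b,a)  →  {at(a), at(c), holds(a,b), holds(b,b), holds(c,f), holds(f,b), linked(f), marked(b), marked(f)}
3. free(b)  →  {at(a), at(b), at(c), holds(a,b), holds(b,b), holds(c,f), holds(f,b), linked(b), linked(f), marked(f)}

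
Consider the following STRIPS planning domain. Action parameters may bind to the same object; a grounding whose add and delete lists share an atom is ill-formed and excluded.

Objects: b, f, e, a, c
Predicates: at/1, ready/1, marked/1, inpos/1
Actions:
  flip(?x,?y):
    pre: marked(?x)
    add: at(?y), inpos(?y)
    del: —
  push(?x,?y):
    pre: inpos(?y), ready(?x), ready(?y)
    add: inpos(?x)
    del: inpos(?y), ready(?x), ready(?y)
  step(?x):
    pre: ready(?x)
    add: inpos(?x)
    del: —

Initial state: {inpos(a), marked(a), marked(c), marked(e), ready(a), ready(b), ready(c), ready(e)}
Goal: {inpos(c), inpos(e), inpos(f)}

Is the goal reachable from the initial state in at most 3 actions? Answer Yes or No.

1. flip(e,f)  →  {at(f), inpos(a), inpos(f), marked(a), marked(c), marked(e), ready(a), ready(b), ready(c), ready(e)}
2. flip(e,e)  →  {at(e), at(f), inpos(a), inpos(e), inpos(f), marked(a), marked(c), marked(e), ready(a), ready(b), ready(c), ready(e)}
3. flip(e,c)  →  {at(c), at(e), at(f), inpos(a), inpos(c), inpos(e), inpos(f), marked(a), marked(c), marked(e), ready(a), ready(b), ready(c), ready(e)}
optimal plan length = 3; 3 ≤ 3

Yes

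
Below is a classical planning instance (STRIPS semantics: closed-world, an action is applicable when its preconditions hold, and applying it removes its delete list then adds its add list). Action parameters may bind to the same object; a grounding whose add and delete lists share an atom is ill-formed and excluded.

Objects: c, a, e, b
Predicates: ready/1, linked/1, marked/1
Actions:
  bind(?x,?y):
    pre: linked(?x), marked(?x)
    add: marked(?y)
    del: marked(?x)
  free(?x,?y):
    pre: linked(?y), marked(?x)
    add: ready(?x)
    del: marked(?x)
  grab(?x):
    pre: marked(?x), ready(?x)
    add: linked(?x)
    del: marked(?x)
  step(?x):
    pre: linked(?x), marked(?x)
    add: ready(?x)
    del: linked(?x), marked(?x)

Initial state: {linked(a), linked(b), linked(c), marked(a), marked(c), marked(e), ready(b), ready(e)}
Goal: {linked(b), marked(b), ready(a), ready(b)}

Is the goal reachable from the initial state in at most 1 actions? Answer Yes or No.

1. bind(c,b)  →  {linked(a), linked(b), linked(c), marked(a), marked(b), marked(e), ready(b), ready(e)}
2. free(a,c)  →  {linked(a), linked(b), linked(c), marked(b), marked(e), ready(a), ready(b), ready(e)}
optimal plan length = 2; 2 > 1

No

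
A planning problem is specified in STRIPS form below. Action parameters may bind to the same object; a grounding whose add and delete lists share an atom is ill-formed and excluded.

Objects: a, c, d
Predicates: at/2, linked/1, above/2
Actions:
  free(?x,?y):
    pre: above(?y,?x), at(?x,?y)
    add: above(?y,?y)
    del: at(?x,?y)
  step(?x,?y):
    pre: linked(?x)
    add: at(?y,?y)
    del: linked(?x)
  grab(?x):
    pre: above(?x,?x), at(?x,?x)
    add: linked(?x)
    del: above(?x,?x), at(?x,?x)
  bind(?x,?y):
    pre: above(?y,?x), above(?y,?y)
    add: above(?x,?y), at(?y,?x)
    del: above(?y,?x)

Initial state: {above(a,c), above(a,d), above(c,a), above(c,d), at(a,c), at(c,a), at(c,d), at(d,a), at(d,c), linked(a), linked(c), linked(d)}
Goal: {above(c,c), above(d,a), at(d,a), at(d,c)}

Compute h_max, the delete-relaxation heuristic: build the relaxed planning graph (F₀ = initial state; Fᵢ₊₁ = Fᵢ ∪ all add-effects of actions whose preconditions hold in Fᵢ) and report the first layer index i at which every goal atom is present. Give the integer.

2

F0 = init (12 atoms)
F1 = F0 ∪ {above(a,a), above(c,c), at(a,a), at(c,c), at(d,d)}  (17 atoms)
F2 = F1 ∪ {above(d,a), above(d,c), at(a,d)}  (20 atoms)
goal ⊆ F2  ⇒  h_max = 2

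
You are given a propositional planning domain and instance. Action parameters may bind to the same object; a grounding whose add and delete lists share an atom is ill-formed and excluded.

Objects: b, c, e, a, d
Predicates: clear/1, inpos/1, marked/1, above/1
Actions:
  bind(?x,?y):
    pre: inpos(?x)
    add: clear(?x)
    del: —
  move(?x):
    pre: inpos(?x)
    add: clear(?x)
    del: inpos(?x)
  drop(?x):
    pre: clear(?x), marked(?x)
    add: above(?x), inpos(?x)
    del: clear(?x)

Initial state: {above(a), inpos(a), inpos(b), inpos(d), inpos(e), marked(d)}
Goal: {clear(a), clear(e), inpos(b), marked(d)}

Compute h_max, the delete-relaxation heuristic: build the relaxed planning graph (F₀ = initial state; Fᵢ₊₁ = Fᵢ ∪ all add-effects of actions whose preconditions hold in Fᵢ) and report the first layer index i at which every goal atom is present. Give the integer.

1

F0 = init (6 atoms)
F1 = F0 ∪ {clear(a), clear(b), clear(d), clear(e)}  (10 atoms)
goal ⊆ F1  ⇒  h_max = 1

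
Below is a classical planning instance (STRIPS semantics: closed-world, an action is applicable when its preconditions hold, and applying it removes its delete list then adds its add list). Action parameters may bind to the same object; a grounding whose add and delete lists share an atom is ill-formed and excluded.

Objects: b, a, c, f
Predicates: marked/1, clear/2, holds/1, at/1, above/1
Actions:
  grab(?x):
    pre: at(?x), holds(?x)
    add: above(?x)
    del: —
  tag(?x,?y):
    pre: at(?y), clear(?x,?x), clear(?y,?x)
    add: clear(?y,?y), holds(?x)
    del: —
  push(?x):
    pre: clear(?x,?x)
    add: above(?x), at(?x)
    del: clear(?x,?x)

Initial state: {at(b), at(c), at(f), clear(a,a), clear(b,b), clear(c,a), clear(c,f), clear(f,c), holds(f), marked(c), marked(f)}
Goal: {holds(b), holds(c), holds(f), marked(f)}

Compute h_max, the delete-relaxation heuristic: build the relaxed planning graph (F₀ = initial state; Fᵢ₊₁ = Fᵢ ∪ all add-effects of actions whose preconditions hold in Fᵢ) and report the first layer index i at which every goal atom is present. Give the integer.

F0 = init (11 atoms)
F1 = F0 ∪ {above(a), above(b), above(f), at(a), clear(c,c), holds(a), holds(b)}  (18 atoms)
F2 = F1 ∪ {above(c), clear(f,f), holds(c)}  (21 atoms)
goal ⊆ F2  ⇒  h_max = 2

2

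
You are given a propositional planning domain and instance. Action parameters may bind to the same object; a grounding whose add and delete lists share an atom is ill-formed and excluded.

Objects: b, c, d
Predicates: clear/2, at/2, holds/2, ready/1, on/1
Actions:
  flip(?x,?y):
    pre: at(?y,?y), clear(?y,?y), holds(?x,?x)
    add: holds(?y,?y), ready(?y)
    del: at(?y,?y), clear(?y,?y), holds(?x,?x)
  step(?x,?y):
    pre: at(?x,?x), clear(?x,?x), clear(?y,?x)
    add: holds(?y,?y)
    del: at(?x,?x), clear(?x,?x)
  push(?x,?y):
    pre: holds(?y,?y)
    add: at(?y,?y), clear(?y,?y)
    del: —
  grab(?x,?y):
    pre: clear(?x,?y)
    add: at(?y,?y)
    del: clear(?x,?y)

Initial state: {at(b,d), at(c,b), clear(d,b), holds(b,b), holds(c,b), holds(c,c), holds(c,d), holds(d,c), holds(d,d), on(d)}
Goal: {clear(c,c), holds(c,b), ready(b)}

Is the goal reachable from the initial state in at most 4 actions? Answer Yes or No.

1. push(b,b)  →  {at(b,b), at(b,d), at(c,b), clear(b,b), clear(d,b), holds(b,b), holds(c,b), holds(c,c), holds(c,d), holds(d,c), holds(d,d), on(d)}
2. flip(d,b)  →  {at(b,d), at(c,b), clear(d,b), holds(b,b), holds(c,b), holds(c,c), holds(c,d), holds(d,c), on(d), ready(b)}
3. push(b,c)  →  {at(b,d), at(c,b), at(c,c), clear(c,c), clear(d,b), holds(b,b), holds(c,b), holds(c,c), holds(c,d), holds(d,c), on(d), ready(b)}
optimal plan length = 3; 3 ≤ 4

Yes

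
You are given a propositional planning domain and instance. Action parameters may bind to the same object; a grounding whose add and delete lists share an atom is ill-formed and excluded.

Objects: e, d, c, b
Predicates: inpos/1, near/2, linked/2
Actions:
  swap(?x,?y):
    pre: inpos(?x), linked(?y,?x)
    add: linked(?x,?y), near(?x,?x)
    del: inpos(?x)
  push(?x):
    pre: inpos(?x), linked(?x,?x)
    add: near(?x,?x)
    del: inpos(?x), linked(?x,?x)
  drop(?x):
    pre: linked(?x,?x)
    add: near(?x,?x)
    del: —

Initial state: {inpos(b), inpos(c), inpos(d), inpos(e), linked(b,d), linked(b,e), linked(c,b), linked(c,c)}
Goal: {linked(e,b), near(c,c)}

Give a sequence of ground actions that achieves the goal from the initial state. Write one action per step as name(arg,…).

1. swap(e,b)  →  {inpos(b), inpos(c), inpos(d), linked(b,d), linked(b,e), linked(c,b), linked(c,c), linked(e,b), near(e,e)}
2. swap(c,c)  →  {inpos(b), inpos(d), linked(b,d), linked(b,e), linked(c,b), linked(c,c), linked(e,b), near(c,c), near(e,e)}

swap(e,b); swap(c,c)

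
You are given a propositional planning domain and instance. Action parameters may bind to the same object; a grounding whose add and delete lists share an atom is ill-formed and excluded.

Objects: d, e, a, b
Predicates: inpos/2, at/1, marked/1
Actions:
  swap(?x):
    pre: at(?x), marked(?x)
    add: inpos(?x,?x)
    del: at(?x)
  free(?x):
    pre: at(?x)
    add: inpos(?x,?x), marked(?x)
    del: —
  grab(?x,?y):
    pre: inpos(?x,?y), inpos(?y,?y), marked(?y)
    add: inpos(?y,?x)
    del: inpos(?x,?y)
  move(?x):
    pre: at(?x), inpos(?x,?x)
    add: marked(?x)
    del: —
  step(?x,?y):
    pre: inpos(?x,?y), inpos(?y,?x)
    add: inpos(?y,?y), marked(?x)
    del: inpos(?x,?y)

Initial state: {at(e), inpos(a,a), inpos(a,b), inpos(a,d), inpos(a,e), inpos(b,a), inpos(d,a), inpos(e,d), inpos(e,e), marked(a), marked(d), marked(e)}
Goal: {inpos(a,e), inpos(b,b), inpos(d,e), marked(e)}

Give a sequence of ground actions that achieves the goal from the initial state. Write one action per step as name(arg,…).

step(a,d); grab(e,d); step(a,b)

1. step(a,d)  →  {at(e), inpos(a,a), inpos(a,b), inpos(a,e), inpos(b,a), inpos(d,a), inpos(d,d), inpos(e,d), inpos(e,e), marked(a), marked(d), marked(e)}
2. grab(e,d)  →  {at(e), inpos(a,a), inpos(a,b), inpos(a,e), inpos(b,a), inpos(d,a), inpos(d,d), inpos(d,e), inpos(e,e), marked(a), marked(d), marked(e)}
3. step(a,b)  →  {at(e), inpos(a,a), inpos(a,e), inpos(b,a), inpos(b,b), inpos(d,a), inpos(d,d), inpos(d,e), inpos(e,e), marked(a), marked(d), marked(e)}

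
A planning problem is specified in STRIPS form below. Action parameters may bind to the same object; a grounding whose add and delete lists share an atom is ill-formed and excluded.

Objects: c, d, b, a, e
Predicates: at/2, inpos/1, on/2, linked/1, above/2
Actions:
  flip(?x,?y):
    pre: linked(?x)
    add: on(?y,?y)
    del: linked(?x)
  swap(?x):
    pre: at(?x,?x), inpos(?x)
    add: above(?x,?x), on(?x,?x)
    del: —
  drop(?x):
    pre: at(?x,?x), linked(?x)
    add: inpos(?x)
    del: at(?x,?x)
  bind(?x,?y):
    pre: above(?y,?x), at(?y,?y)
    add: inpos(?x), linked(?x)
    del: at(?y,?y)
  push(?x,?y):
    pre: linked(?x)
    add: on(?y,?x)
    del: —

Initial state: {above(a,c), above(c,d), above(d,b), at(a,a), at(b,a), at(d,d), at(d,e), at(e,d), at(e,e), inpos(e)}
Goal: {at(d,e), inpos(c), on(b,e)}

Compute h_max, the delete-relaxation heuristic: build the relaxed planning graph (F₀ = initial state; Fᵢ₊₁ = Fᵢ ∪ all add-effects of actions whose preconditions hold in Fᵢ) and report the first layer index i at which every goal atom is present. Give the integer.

3

F0 = init (10 atoms)
F1 = F0 ∪ {above(e,e), inpos(b), inpos(c), linked(b), linked(c), on(e,e)}  (16 atoms)
F2 = F1 ∪ {linked(e), on(a,a), on(a,b), on(a,c), on(b,b), on(b,c), on(c,b), on(c,c), on(d,b), on(d,c), on(d,d), on(e,b), on(e,c)}  (29 atoms)
F3 = F2 ∪ {on(a,e), on(b,e), on(c,e), on(d,e)}  (33 atoms)
goal ⊆ F3  ⇒  h_max = 3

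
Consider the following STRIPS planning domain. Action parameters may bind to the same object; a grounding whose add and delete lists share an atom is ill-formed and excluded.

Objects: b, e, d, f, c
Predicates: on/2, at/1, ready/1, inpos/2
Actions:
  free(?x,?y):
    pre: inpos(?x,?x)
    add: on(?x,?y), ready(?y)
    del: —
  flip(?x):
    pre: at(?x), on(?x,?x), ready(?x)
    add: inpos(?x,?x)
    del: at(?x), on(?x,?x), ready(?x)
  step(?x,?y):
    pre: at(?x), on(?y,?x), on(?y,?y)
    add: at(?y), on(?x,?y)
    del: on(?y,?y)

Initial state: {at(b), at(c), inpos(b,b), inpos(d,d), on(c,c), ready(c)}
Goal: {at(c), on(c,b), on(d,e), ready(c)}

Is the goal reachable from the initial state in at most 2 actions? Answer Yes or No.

No

1. free(b,b)  →  {at(b), at(c), inpos(b,b), inpos(d,d), on(b,b), on(c,c), ready(b), ready(c)}
2. free(b,c)  →  {at(b), at(c), inpos(b,b), inpos(d,d), on(b,b), on(b,c), on(c,c), ready(b), ready(c)}
3. free(d,e)  →  {at(b), at(c), inpos(b,b), inpos(d,d), on(b,b), on(b,c), on(c,c), on(d,e), ready(b), ready(c), ready(e)}
4. step(c,b)  →  {at(b), at(c), inpos(b,b), inpos(d,d), on(b,c), on(c,b), on(c,c), on(d,e), ready(b), ready(c), ready(e)}
optimal plan length = 4; 4 > 2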